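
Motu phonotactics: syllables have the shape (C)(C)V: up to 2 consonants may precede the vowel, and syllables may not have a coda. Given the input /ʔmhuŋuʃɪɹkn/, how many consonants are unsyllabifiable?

The consonants /ʔ/, /ɹ/, /k/, /n/ cannot be parsed into a legal (C)(C)V syllable (no codas are permitted; onsets may contain at most 2 consonants).

4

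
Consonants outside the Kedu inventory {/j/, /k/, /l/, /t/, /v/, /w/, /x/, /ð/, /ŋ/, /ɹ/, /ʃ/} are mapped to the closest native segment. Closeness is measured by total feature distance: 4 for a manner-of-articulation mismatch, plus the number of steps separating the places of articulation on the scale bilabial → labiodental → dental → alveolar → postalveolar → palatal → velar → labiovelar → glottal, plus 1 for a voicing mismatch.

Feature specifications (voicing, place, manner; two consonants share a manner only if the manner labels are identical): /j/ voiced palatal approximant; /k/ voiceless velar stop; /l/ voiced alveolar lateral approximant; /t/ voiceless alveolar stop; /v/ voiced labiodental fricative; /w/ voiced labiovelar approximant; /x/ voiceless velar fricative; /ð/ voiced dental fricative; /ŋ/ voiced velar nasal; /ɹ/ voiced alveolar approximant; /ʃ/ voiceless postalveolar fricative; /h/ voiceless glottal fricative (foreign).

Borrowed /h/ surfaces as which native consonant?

x

/x/ is closest: same manner (fricative), place distance 2 (glottal→velar), same voicing; total 2. Next closest is /ʃ/ at distance 4.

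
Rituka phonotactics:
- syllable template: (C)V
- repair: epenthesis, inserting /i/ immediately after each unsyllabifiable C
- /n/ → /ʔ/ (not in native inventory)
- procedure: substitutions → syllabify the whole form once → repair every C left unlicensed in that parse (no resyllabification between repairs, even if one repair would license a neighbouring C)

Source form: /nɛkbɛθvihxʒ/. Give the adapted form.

ʔɛkibɛθivihixiʒi

Substitution: /n/ → /ʔ/, giving /ʔɛkbɛθvihxʒ/.
Under (C)V, the unsyllabifiable consonants are /k/, /θ/, /h/, /x/, /ʒ/ (no codas are permitted; onsets are limited to one consonant).
Epenthesis after each stranded consonant: /k/ → /ki/, /θ/ → /θi/, /h/ → /hi/, /x/ → /xi/, /ʒ/ → /ʒi/.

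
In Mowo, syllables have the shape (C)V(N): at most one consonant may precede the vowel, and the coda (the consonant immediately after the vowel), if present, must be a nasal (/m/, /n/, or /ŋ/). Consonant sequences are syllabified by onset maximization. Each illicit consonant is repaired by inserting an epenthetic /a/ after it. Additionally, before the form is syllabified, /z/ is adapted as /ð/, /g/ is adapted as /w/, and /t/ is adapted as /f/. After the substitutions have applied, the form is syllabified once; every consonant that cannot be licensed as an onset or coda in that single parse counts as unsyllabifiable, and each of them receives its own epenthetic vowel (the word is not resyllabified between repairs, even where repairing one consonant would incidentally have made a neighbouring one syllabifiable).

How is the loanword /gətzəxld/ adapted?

wəfaðəxalada

Substitution: /g/ → /w/, /t/ → /f/, /z/ → /ð/, giving /wəfðəxld/.
The consonants /f/, /x/, /l/, /d/ cannot be parsed into a legal (C)V(N) syllable (only a nasal (/m/, /n/, or /ŋ/) is licensed in coda position; onsets are limited to one consonant).
Inserting the epenthetic vowel yields /f/ → /fa/, /x/ → /xa/, /l/ → /la/, /d/ → /da/.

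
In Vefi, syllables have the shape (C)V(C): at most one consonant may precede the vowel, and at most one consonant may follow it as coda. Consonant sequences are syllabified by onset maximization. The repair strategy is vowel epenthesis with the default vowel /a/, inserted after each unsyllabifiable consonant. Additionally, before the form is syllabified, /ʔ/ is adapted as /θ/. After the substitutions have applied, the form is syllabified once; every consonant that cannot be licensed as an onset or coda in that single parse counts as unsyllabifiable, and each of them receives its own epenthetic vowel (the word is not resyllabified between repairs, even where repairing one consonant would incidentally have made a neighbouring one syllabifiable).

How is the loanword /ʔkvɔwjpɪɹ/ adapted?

Substitution: /ʔ/ → /θ/, giving /θkvɔwjpɪɹ/.
Syllabifying with onset maximization leaves /θ/, /k/, /j/ stranded (at most one coda consonant is licensed; onsets are limited to one consonant).
Epenthesis after each stranded consonant: /θ/ → /θa/, /k/ → /ka/, /j/ → /ja/.

θakavɔwjapɪɹ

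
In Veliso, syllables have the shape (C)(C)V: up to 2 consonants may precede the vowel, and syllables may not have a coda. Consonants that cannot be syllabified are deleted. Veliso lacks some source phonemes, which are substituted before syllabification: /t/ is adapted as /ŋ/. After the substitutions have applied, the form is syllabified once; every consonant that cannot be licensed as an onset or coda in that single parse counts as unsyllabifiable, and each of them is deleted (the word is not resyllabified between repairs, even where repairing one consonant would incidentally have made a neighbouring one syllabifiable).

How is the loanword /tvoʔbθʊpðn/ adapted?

Substitution: /t/ → /ŋ/, giving /ŋvoʔbθʊpðn/.
Syllabifying with onset maximization leaves /ʔ/, /p/, /ð/, /n/ stranded (no codas are permitted; onsets may contain at most 2 consonants).
Each unlicensed consonant is deleted: /ʔ/, /p/, /ð/, /n/.

ŋvobθʊ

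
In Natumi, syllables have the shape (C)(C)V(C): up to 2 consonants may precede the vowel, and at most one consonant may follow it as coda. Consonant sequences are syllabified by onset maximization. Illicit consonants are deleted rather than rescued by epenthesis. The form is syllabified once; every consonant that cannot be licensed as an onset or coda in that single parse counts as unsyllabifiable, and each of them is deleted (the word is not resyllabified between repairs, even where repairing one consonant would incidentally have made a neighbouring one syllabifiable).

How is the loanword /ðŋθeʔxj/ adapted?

ŋθeʔ

The consonants /ð/, /x/, /j/ cannot be parsed into a legal (C)(C)V(C) syllable (at most one coda consonant is licensed; onsets may contain at most 2 consonants).
Deletion applies to /ð/, /x/, /j/.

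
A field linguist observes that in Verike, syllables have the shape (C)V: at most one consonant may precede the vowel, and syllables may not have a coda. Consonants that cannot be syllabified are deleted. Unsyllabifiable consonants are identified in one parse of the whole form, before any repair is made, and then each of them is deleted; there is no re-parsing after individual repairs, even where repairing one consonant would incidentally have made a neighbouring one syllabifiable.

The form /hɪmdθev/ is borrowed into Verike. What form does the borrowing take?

Under (C)V, the unsyllabifiable consonants are /m/, /d/, /v/ (no codas are permitted; onsets are limited to one consonant).
Deletion applies to /m/, /d/, /v/.

hɪθe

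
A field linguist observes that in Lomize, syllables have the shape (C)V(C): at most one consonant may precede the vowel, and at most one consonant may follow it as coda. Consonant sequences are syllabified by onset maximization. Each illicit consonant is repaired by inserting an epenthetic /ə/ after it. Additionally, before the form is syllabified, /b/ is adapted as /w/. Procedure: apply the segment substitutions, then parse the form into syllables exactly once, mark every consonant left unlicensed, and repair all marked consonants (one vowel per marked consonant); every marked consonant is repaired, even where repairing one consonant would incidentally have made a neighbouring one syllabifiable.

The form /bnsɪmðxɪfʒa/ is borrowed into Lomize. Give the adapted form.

Substitution: /b/ → /w/, giving /wnsɪmðxɪfʒa/.
The consonants /w/, /n/, /ð/ cannot be parsed into a legal (C)V(C) syllable (at most one coda consonant is licensed; onsets are limited to one consonant).
Epenthesis after each stranded consonant: /w/ → /wə/, /n/ → /nə/, /ð/ → /ðə/.

wənəsɪmðəxɪfʒa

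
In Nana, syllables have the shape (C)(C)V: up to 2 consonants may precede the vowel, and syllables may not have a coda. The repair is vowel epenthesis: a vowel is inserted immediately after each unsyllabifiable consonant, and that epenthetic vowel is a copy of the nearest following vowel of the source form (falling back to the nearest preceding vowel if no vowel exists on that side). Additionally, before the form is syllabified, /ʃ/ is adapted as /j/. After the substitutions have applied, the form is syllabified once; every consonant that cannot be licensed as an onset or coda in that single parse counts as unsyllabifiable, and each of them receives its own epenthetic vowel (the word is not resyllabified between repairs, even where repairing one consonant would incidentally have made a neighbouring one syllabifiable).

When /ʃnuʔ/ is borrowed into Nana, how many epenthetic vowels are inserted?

After substitution the input is /jnuʔ/.
The unsyllabifiable consonants are /ʔ/; each receives one epenthetic vowel.

1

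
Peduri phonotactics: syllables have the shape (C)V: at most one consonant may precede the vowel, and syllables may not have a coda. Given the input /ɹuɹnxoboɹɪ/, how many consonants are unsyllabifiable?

2

Syllabifying with onset maximization leaves /ɹ/, /n/ stranded (no codas are permitted; onsets are limited to one consonant).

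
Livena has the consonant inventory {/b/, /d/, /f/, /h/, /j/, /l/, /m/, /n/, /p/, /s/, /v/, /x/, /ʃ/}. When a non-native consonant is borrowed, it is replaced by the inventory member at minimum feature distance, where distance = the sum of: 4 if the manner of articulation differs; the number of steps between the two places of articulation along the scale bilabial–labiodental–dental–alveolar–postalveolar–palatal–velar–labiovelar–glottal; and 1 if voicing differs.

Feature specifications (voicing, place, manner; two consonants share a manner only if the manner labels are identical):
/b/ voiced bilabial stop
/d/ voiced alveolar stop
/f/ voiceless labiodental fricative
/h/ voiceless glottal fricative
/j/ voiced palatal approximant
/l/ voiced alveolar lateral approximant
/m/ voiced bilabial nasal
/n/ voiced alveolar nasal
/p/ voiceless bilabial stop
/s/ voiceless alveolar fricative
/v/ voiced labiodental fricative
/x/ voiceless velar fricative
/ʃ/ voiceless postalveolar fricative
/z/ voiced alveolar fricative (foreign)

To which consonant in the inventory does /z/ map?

s

/s/ is closest: same manner (fricative), place distance 0 (alveolar→alveolar), voicing differs (+1); total 1. Next closest is /v/ at distance 2.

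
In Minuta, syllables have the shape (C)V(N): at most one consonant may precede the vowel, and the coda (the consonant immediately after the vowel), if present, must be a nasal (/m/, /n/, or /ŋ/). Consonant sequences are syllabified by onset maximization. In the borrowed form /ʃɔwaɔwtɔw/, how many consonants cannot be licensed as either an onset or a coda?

Under (C)V(N), the unsyllabifiable consonants are /w/, /w/ (only a nasal (/m/, /n/, or /ŋ/) is licensed in coda position; onsets are limited to one consonant).

2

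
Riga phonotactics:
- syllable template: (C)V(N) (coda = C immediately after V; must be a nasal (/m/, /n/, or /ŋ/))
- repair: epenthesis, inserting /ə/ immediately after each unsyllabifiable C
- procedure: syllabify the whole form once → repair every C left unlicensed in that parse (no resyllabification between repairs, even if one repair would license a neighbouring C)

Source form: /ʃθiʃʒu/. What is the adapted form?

ʃəθiʃəʒu

Under (C)V(N), the unsyllabifiable consonants are /ʃ/, /ʃ/ (only a nasal (/m/, /n/, or /ŋ/) is licensed in coda position; onsets are limited to one consonant).
Each unlicensed consonant becomes the onset of a new syllable: /ʃ/ → /ʃə/, /ʃ/ → /ʃə/.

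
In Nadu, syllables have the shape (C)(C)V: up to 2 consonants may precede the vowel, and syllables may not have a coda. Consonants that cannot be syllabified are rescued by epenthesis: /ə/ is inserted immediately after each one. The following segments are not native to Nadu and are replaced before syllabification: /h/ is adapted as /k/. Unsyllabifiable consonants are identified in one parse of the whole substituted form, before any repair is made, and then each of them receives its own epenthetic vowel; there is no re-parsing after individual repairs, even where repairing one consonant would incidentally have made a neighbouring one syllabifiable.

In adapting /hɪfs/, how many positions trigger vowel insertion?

2

After substitution the input is /kɪfs/.
The unsyllabifiable consonants are /f/, /s/; each receives one epenthetic vowel.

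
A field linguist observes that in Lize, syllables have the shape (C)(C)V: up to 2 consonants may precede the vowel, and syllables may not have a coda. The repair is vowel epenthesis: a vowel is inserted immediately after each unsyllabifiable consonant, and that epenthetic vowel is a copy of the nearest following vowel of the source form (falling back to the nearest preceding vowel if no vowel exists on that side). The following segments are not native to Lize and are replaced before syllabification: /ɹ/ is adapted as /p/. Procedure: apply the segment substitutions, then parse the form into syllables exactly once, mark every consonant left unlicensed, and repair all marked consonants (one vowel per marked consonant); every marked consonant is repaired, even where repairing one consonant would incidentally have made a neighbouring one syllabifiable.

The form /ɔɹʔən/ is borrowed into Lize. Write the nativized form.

Substitution: /ɹ/ → /p/, giving /ɔpʔən/.
The consonants /n/ cannot be parsed into a legal (C)(C)V syllable (no codas are permitted; onsets may contain at most 2 consonants).
Epenthesis after each stranded consonant: /n/ → /nə/.

ɔpʔənə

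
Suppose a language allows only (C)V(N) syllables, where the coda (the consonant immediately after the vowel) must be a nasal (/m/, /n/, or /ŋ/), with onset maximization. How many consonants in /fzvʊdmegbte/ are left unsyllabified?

5

The consonants /f/, /z/, /d/, /g/, /b/ cannot be parsed into a legal (C)V(N) syllable (only a nasal (/m/, /n/, or /ŋ/) is licensed in coda position; onsets are limited to one consonant).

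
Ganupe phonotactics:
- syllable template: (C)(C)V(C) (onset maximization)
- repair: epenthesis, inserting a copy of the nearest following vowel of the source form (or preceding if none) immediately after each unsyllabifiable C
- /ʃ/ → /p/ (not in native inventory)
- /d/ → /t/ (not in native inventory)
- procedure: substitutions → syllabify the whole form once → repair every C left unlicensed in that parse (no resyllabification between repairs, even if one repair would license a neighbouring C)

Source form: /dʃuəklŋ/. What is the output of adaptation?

tpuəkləŋə

Substitution: /d/ → /t/, /ʃ/ → /p/, giving /tpuəklŋ/.
Under (C)(C)V(C), the unsyllabifiable consonants are /l/, /ŋ/ (at most one coda consonant is licensed; onsets may contain at most 2 consonants).
Inserting the epenthetic vowel yields /l/ → /lə/, /ŋ/ → /ŋə/.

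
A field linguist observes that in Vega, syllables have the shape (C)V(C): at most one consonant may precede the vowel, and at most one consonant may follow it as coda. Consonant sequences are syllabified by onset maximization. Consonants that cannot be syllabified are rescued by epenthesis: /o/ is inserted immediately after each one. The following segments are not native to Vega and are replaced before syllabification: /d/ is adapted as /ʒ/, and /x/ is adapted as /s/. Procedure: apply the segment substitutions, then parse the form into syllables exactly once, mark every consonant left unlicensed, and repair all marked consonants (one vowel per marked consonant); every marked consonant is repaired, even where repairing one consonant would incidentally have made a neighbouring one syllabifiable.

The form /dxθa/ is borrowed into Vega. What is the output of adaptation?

Substitution: /d/ → /ʒ/, /x/ → /s/, giving /ʒsθa/.
Syllabifying with onset maximization leaves /ʒ/, /s/ stranded (at most one coda consonant is licensed; onsets are limited to one consonant).
Epenthesis after each stranded consonant: /ʒ/ → /ʒo/, /s/ → /so/.

ʒosoθa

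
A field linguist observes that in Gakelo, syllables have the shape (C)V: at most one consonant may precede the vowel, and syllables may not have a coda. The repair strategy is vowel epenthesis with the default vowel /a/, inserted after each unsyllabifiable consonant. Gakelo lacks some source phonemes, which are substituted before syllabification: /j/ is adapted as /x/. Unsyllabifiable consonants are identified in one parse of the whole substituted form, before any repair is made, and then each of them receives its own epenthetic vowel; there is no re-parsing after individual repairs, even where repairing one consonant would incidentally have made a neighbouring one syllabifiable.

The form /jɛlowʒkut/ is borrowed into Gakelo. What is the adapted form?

Substitution: /j/ → /x/, giving /xɛlowʒkut/.
Syllabifying with onset maximization leaves /w/, /ʒ/, /t/ stranded (no codas are permitted; onsets are limited to one consonant).
Inserting the epenthetic vowel yields /w/ → /wa/, /ʒ/ → /ʒa/, /t/ → /ta/.

xɛlowaʒakuta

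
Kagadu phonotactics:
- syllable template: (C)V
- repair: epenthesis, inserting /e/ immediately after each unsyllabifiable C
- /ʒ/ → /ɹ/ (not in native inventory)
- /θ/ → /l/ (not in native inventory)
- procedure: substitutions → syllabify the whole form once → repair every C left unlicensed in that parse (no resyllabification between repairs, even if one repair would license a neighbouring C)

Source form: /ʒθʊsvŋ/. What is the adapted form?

Substitution: /ʒ/ → /ɹ/, /θ/ → /l/, giving /ɹlʊsvŋ/.
The consonants /ɹ/, /s/, /v/, /ŋ/ cannot be parsed into a legal (C)V syllable (no codas are permitted; onsets are limited to one consonant).
Each unlicensed consonant becomes the onset of a new syllable: /ɹ/ → /ɹe/, /s/ → /se/, /v/ → /ve/, /ŋ/ → /ŋe/.

ɹelʊseveŋe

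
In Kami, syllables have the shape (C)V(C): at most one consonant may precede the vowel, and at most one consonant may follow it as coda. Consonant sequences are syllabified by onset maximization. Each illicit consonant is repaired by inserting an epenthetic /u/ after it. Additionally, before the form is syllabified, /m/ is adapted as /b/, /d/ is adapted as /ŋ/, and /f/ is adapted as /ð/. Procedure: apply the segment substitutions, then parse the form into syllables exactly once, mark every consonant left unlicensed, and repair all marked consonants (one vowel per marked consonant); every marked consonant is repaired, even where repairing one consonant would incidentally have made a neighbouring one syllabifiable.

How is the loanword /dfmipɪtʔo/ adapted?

Substitution: /d/ → /ŋ/, /f/ → /ð/, /m/ → /b/, giving /ŋðbipɪtʔo/.
Syllabifying with onset maximization leaves /ŋ/, /ð/ stranded (at most one coda consonant is licensed; onsets are limited to one consonant).
Epenthesis after each stranded consonant: /ŋ/ → /ŋu/, /ð/ → /ðu/.

ŋuðubipɪtʔo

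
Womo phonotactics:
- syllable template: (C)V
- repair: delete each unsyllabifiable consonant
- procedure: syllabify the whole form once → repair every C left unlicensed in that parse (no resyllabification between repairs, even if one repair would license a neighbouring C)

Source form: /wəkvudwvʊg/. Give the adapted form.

wəvuvʊ

The consonants /k/, /d/, /w/, /g/ cannot be parsed into a legal (C)V syllable (no codas are permitted; onsets are limited to one consonant).
Each unlicensed consonant is deleted: /k/, /d/, /w/, /g/.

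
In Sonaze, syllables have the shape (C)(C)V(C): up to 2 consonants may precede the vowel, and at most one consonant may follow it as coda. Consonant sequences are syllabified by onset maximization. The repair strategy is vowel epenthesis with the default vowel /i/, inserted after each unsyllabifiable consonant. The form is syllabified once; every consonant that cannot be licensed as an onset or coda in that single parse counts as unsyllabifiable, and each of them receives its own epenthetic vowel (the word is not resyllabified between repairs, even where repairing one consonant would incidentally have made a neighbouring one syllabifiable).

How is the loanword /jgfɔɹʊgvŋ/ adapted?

jigfɔɹʊgviŋi

Syllabifying with onset maximization leaves /j/, /v/, /ŋ/ stranded (at most one coda consonant is licensed; onsets may contain at most 2 consonants).
Inserting the epenthetic vowel yields /j/ → /ji/, /v/ → /vi/, /ŋ/ → /ŋi/.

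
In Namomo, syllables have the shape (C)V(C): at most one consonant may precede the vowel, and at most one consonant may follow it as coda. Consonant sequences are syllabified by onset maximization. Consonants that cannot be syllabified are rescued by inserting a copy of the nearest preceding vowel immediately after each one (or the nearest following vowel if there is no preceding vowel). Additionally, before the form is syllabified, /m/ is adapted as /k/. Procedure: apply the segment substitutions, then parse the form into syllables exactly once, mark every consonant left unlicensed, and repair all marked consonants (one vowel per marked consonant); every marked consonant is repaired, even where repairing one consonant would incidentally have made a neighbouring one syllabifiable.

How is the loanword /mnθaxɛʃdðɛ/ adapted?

Substitution: /m/ → /k/, giving /knθaxɛʃdðɛ/.
Under (C)V(C), the unsyllabifiable consonants are /k/, /n/, /d/ (at most one coda consonant is licensed; onsets are limited to one consonant).
Epenthesis after each stranded consonant: /k/ → /ka/, /n/ → /na/, /d/ → /dɛ/.

kanaθaxɛʃdɛðɛ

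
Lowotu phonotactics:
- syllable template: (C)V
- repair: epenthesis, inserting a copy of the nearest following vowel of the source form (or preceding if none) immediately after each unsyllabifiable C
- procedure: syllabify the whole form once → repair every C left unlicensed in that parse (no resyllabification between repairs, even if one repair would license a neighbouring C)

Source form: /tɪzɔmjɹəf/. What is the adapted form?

The consonants /m/, /j/, /f/ cannot be parsed into a legal (C)V syllable (no codas are permitted; onsets are limited to one consonant).
Each unlicensed consonant becomes the onset of a new syllable: /m/ → /mə/, /j/ → /jə/, /f/ → /fə/.

tɪzɔməjəɹəfə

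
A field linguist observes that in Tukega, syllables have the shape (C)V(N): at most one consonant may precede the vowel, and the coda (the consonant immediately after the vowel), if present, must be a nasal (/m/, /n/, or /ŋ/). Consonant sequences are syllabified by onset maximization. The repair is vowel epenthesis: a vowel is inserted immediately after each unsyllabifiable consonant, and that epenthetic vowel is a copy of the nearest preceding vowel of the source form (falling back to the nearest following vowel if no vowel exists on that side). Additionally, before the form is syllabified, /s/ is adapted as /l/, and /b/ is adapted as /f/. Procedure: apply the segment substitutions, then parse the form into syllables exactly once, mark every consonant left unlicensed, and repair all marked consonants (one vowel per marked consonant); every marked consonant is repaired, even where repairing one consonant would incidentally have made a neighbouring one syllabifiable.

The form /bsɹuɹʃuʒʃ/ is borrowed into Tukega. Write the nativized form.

Substitution: /b/ → /f/, /s/ → /l/, giving /flɹuɹʃuʒʃ/.
Under (C)V(N), the unsyllabifiable consonants are /f/, /l/, /ɹ/, /ʒ/, /ʃ/ (only a nasal (/m/, /n/, or /ŋ/) is licensed in coda position; onsets are limited to one consonant).
Epenthesis after each stranded consonant: /f/ → /fu/, /l/ → /lu/, /ɹ/ → /ɹu/, /ʒ/ → /ʒu/, /ʃ/ → /ʃu/.

fuluɹuɹuʃuʒuʃu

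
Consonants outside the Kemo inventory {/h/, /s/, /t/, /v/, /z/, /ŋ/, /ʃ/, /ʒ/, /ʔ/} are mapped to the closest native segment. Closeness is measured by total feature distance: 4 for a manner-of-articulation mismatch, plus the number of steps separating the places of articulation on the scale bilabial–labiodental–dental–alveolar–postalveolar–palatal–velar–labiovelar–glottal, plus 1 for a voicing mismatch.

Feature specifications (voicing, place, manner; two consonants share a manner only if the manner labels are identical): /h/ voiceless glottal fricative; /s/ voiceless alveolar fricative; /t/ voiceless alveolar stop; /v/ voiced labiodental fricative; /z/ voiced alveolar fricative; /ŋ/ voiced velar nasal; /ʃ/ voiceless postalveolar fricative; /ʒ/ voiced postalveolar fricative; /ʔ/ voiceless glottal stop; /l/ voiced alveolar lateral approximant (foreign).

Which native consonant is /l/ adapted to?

/z/ is closest: manner differs (lateral approximant→fricative, +4), place distance 0 (alveolar→alveolar), same voicing; total 4. Next closest is /s/ at distance 5.

z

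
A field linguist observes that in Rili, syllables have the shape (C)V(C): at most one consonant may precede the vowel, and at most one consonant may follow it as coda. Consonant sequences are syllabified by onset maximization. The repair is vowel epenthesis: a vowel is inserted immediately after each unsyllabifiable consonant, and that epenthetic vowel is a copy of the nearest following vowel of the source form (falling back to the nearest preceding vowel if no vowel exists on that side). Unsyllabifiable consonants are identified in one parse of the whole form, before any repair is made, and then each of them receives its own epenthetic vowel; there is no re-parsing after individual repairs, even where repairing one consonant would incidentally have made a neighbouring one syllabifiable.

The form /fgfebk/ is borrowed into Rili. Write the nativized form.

fegefebke

Syllabifying with onset maximization leaves /f/, /g/, /k/ stranded (at most one coda consonant is licensed; onsets are limited to one consonant).
Each unlicensed consonant becomes the onset of a new syllable: /f/ → /fe/, /g/ → /ge/, /k/ → /ke/.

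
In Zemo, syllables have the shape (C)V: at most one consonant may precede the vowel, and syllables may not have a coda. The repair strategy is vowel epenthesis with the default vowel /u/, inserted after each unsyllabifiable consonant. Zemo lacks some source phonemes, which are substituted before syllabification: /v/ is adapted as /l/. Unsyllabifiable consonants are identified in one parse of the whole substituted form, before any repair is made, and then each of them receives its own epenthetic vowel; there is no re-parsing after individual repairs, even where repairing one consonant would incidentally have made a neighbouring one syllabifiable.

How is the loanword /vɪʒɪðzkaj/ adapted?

lɪʒɪðuzukaju

Substitution: /v/ → /l/, giving /lɪʒɪðzkaj/.
The consonants /ð/, /z/, /j/ cannot be parsed into a legal (C)V syllable (no codas are permitted; onsets are limited to one consonant).
Each unlicensed consonant becomes the onset of a new syllable: /ð/ → /ðu/, /z/ → /zu/, /j/ → /ju/.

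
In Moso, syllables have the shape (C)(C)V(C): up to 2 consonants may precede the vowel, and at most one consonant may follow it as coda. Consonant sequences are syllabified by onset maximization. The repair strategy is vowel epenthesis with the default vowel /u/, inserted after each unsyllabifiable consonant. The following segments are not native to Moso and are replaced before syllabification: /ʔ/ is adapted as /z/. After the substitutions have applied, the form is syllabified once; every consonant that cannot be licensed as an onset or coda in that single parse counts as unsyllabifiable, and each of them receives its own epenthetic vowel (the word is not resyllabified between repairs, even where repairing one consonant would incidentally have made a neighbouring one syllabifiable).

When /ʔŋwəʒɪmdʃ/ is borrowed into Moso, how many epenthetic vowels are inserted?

After substitution the input is /zŋwəʒɪmdʃ/.
The unsyllabifiable consonants are /z/, /d/, /ʃ/; each receives one epenthetic vowel.

3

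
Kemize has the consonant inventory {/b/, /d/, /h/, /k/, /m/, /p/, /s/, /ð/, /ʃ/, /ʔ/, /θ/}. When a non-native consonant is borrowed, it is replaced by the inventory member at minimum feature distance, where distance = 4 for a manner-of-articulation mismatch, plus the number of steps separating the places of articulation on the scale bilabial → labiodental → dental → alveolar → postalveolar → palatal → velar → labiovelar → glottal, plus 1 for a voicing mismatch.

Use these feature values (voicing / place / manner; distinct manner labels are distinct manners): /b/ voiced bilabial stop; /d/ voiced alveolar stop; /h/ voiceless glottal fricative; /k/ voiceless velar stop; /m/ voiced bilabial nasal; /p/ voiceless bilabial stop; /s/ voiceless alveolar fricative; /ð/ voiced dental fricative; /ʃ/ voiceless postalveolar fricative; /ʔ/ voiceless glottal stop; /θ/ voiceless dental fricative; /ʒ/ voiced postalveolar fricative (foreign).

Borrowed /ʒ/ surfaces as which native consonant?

ʃ

/ʃ/ is closest: same manner (fricative), place distance 0 (postalveolar→postalveolar), voicing differs (+1); total 1. Next closest is /s/ at distance 2.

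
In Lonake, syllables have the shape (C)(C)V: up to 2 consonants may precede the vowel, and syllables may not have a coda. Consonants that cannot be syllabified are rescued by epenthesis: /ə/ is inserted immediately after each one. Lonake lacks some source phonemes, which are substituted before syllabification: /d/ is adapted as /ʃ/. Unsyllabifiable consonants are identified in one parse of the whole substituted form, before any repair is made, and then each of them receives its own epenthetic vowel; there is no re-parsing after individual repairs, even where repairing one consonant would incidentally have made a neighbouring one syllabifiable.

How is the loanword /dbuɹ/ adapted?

ʃbuɹə

Substitution: /d/ → /ʃ/, giving /ʃbuɹ/.
Syllabifying with onset maximization leaves /ɹ/ stranded (no codas are permitted; onsets may contain at most 2 consonants).
Inserting the epenthetic vowel yields /ɹ/ → /ɹə/.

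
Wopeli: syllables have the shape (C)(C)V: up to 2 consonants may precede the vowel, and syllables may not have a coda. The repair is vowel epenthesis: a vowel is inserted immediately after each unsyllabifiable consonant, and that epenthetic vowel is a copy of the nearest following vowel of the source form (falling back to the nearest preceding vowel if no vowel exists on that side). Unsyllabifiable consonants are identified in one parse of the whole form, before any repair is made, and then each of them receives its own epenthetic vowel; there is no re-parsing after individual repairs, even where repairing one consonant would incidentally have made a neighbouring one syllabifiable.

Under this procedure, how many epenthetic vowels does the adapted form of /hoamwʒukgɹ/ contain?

The unsyllabifiable consonants are /m/, /k/, /g/, /ɹ/; each receives one epenthetic vowel.

4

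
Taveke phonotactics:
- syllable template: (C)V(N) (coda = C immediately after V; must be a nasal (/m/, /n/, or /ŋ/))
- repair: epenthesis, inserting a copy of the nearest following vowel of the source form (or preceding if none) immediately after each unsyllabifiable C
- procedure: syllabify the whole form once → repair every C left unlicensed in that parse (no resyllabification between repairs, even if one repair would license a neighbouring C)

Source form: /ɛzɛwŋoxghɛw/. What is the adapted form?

Syllabifying with onset maximization leaves /w/, /x/, /g/, /w/ stranded (only a nasal (/m/, /n/, or /ŋ/) is licensed in coda position; onsets are limited to one consonant).
Inserting the epenthetic vowel yields /w/ → /wo/, /x/ → /xɛ/, /g/ → /gɛ/, /w/ → /wɛ/.

ɛzɛwoŋoxɛgɛhɛwɛ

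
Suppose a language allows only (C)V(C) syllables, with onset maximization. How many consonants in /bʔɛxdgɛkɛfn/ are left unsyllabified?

The consonants /b/, /d/, /n/ cannot be parsed into a legal (C)V(C) syllable (at most one coda consonant is licensed; onsets are limited to one consonant).

3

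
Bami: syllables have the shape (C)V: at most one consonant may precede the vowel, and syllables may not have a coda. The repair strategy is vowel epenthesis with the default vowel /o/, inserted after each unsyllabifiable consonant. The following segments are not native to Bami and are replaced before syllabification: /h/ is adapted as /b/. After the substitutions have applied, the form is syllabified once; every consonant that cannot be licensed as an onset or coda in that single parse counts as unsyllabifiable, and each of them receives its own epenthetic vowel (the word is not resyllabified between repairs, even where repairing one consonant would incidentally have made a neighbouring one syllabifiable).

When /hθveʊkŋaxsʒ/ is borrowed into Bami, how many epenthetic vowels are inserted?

After substitution the input is /bθveʊkŋaxsʒ/.
The unsyllabifiable consonants are /b/, /θ/, /k/, /x/, /s/, /ʒ/; each receives one epenthetic vowel.

6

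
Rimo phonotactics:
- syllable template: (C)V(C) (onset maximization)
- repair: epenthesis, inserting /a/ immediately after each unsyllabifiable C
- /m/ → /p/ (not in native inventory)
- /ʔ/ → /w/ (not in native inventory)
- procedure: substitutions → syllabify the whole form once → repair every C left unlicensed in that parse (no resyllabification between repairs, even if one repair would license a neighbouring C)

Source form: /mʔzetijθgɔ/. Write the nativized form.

pawazetijθagɔ

Substitution: /m/ → /p/, /ʔ/ → /w/, giving /pwzetijθgɔ/.
Syllabifying with onset maximization leaves /p/, /w/, /θ/ stranded (at most one coda consonant is licensed; onsets are limited to one consonant).
Inserting the epenthetic vowel yields /p/ → /pa/, /w/ → /wa/, /θ/ → /θa/.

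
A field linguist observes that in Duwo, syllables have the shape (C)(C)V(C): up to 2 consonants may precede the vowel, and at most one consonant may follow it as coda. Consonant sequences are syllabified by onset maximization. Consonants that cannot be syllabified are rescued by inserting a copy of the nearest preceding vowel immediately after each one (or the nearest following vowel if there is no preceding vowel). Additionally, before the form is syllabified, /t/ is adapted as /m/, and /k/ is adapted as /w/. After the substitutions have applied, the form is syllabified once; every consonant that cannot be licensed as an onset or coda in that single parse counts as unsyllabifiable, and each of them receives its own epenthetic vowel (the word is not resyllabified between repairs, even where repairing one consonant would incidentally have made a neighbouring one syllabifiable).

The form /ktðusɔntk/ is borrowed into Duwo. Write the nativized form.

wumðusɔnmɔwɔ

Substitution: /k/ → /w/, /t/ → /m/, giving /wmðusɔnmw/.
Syllabifying with onset maximization leaves /w/, /m/, /w/ stranded (at most one coda consonant is licensed; onsets may contain at most 2 consonants).
Epenthesis after each stranded consonant: /w/ → /wu/, /m/ → /mɔ/, /w/ → /wɔ/.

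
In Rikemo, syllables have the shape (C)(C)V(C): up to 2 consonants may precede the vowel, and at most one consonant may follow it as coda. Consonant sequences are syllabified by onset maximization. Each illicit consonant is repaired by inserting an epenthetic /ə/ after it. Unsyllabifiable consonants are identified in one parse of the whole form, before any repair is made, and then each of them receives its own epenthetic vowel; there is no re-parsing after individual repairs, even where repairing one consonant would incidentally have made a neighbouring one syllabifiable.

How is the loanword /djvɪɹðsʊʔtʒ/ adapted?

dəjvɪɹðsʊʔtəʒə

Under (C)(C)V(C), the unsyllabifiable consonants are /d/, /t/, /ʒ/ (at most one coda consonant is licensed; onsets may contain at most 2 consonants).
Inserting the epenthetic vowel yields /d/ → /də/, /t/ → /tə/, /ʒ/ → /ʒə/.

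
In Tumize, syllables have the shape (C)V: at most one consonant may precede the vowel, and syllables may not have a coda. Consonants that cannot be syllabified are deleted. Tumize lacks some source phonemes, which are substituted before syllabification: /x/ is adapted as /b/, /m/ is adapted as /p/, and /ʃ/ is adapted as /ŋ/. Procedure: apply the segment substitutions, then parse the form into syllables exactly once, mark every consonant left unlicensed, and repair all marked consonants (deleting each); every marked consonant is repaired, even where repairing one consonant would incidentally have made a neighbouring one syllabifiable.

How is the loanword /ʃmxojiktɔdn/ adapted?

bojitɔ

Substitution: /ʃ/ → /ŋ/, /m/ → /p/, /x/ → /b/, giving /ŋpbojiktɔdn/.
The consonants /ŋ/, /p/, /k/, /d/, /n/ cannot be parsed into a legal (C)V syllable (no codas are permitted; onsets are limited to one consonant).
Deletion applies to /ŋ/, /p/, /k/, /d/, /n/.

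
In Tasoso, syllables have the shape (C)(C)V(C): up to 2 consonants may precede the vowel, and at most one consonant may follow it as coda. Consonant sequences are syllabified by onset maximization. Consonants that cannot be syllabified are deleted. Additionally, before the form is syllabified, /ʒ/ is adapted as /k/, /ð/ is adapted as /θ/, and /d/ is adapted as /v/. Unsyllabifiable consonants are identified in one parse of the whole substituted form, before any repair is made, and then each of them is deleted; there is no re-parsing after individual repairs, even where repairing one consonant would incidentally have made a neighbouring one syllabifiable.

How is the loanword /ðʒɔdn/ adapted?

θkɔv

Substitution: /ð/ → /θ/, /ʒ/ → /k/, /d/ → /v/, giving /θkɔvn/.
Under (C)(C)V(C), the unsyllabifiable consonants are /n/ (at most one coda consonant is licensed; onsets may contain at most 2 consonants).
Each unlicensed consonant is deleted: /n/.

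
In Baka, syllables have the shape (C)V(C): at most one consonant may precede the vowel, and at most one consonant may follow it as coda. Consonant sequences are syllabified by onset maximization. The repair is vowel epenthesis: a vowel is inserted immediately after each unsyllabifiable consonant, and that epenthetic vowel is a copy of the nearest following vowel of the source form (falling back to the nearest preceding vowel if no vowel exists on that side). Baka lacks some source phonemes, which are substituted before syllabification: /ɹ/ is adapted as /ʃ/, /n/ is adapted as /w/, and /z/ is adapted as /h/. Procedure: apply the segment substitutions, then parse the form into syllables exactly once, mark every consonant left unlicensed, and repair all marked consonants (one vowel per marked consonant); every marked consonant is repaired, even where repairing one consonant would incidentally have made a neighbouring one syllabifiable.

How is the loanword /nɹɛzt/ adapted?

Substitution: /n/ → /w/, /ɹ/ → /ʃ/, /z/ → /h/, giving /wʃɛht/.
Syllabifying with onset maximization leaves /w/, /t/ stranded (at most one coda consonant is licensed; onsets are limited to one consonant).
Inserting the epenthetic vowel yields /w/ → /wɛ/, /t/ → /tɛ/.

wɛʃɛhtɛ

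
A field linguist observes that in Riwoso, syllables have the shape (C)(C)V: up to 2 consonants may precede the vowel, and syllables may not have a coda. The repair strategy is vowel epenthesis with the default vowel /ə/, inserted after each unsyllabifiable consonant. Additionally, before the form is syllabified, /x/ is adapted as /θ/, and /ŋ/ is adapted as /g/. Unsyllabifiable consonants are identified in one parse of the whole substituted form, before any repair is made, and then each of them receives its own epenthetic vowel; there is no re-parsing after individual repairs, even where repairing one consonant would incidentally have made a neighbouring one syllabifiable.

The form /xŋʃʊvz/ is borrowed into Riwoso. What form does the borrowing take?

Substitution: /x/ → /θ/, /ŋ/ → /g/, giving /θgʃʊvz/.
Under (C)(C)V, the unsyllabifiable consonants are /θ/, /v/, /z/ (no codas are permitted; onsets may contain at most 2 consonants).
Inserting the epenthetic vowel yields /θ/ → /θə/, /v/ → /və/, /z/ → /zə/.

θəgʃʊvəzə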